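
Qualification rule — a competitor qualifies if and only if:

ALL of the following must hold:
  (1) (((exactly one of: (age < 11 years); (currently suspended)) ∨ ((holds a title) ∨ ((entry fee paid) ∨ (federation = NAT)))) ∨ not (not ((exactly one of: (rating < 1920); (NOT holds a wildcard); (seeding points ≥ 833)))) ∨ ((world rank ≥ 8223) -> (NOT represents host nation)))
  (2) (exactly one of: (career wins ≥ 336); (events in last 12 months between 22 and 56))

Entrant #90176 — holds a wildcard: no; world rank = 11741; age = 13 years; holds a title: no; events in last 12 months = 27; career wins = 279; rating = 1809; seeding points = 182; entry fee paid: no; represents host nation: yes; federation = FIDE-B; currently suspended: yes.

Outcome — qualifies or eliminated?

Qualifies

Atomic conditions:
  age < 11 years: 13 < 11 is false
  currently suspended: yes → true
  holds a title: no → false
  entry fee paid: no → false
  federation = NAT: FIDE-B == NAT is false
  rating < 1920: 1809 < 1920 is true
  NOT holds a wildcard: no → true
  seeding points ≥ 833: 182 ≥ 833 is false
  world rank ≥ 8223: 11741 ≥ 8223 is true
  NOT represents host nation: yes → false
  career wins ≥ 336: 279 ≥ 336 is false
  events in last 12 months between 22 and 56: 27 in [22, 56] is true
Combine:
[1.1.1] exactly-one(false, true) = true
[1.1.2.2] false OR false = false
[1.1.2] false OR false = false
[1.1] true OR false = true
[1.2.1.1] exactly-one(true, true, false) = false
[1.2.1] NOT false = true
[1.2] NOT true = false
[1.3] true → false = false
[1] true OR false OR false = true
[2] exactly-one(false, true) = true
[root] true AND true = true
Overall: true → qualifies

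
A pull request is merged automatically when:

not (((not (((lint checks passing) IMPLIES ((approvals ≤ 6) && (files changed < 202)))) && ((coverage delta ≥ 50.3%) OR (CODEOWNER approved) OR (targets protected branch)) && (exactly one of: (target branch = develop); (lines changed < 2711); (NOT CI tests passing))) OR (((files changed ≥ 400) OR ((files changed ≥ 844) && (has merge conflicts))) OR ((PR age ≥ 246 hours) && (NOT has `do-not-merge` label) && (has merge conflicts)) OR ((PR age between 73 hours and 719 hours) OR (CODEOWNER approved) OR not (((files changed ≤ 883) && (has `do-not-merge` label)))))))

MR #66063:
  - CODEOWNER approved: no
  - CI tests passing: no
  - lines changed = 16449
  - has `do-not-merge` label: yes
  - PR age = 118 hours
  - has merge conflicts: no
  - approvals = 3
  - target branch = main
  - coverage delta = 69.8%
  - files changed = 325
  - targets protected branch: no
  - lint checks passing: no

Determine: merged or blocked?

Blocked

Atomic conditions:
  lint checks passing: no → false
  approvals ≤ 6: 3 ≤ 6 is true
  files changed < 202: 325 < 202 is false
  coverage delta ≥ 50.3%: 69.8 ≥ 50.3 is true
  CODEOWNER approved: no → false
  targets protected branch: no → false
  target branch = develop: main == develop is false
  lines changed < 2711: 16449 < 2711 is false
  NOT CI tests passing: no → true
  files changed ≥ 400: 325 ≥ 400 is false
  files changed ≥ 844: 325 ≥ 844 is false
  has merge conflicts: no → false
  PR age ≥ 246 hours: 118 ≥ 246 is false
  NOT has `do-not-merge` label: yes → false
  PR age between 73 hours and 719 hours: 118 in [73, 719] is true
  files changed ≤ 883: 325 ≤ 883 is true
  has `do-not-merge` label: yes → true
Combine:
[1.1.1.1.2] true AND false = false
[1.1.1.1] false → false (antecedent false ⇒ implication holds) = true
[1.1.1] NOT true = false
[1.1.2] true OR false OR false = true
[1.1.3] exactly-one(false, false, true) = true
[1.1] false AND true AND true = false
[1.2.1.2] false AND false = false
[1.2.1] false OR false = false
[1.2.2] false AND false AND false = false
[1.2.3.3.1] true AND true = true
[1.2.3.3] NOT true = false
[1.2.3] true OR false OR false = true
[1.2] false OR false OR true = true
[1] false OR true = true
[root] NOT true = false
Overall: false → blocked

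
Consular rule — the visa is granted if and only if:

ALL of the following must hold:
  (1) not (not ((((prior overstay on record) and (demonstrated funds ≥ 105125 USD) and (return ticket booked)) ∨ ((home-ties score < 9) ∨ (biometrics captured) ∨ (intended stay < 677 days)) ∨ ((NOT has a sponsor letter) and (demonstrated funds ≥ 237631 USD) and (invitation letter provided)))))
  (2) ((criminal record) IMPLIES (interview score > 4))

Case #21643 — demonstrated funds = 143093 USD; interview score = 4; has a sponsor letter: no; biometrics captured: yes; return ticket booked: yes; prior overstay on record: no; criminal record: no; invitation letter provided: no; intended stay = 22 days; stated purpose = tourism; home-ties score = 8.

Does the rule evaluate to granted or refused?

Granted

Atomic conditions:
  prior overstay on record: no → false
  demonstrated funds ≥ 105125 USD: 143093 ≥ 105125 is true
  return ticket booked: yes → true
  home-ties score < 9: 8 < 9 is true
  biometrics captured: yes → true
  intended stay < 677 days: 22 < 677 is true
  NOT has a sponsor letter: no → true
  demonstrated funds ≥ 237631 USD: 143093 ≥ 237631 is false
  invitation letter provided: no → false
  criminal record: no → false
  interview score > 4: 4 > 4 is false
Combine:
[1.1.1.1] false AND true AND true = false
[1.1.1.2] true OR true OR true = true
[1.1.1.3] true AND false AND false = false
[1.1.1] false OR true OR false = true
[1.1] NOT true = false
[1] NOT false = true
[2] false → false (antecedent false ⇒ implication holds) = true
[root] true AND true = true
Overall: true → granted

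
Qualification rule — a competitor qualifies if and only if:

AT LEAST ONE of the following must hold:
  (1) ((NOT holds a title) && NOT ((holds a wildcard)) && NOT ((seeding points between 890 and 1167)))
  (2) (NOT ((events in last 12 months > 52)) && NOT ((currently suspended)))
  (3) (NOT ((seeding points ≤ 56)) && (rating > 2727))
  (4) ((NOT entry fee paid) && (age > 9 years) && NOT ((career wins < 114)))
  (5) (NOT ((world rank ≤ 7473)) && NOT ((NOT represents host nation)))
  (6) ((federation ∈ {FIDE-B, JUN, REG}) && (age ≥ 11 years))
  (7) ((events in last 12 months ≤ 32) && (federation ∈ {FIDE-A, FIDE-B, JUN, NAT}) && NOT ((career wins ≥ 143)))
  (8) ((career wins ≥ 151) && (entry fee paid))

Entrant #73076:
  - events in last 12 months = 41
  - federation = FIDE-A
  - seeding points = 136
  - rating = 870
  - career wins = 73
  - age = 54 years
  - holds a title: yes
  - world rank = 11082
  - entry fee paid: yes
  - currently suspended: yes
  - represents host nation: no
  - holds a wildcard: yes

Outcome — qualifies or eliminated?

Eliminated

Atomic conditions:
  NOT holds a title: yes → false
  holds a wildcard: yes → true
  seeding points between 890 and 1167: 136 in [890, 1167] is false
  events in last 12 months > 52: 41 > 52 is false
  currently suspended: yes → true
  seeding points ≤ 56: 136 ≤ 56 is false
  rating > 2727: 870 > 2727 is false
  NOT entry fee paid: yes → false
  age > 9 years: 54 > 9 is true
  career wins < 114: 73 < 114 is true
  world rank ≤ 7473: 11082 ≤ 7473 is false
  NOT represents host nation: no → true
  federation ∈ {FIDE-B, JUN, REG}: FIDE-A is not in the set → false
  age ≥ 11 years: 54 ≥ 11 is true
  events in last 12 months ≤ 32: 41 ≤ 32 is false
  federation ∈ {FIDE-A, FIDE-B, JUN, NAT}: FIDE-A is in the set → true
  career wins ≥ 143: 73 ≥ 143 is false
  career wins ≥ 151: 73 ≥ 151 is false
  entry fee paid: yes → true
Combine:
[1.2] NOT true = false
[1.3] NOT false = true
[1] false AND false AND true = false
[2.1] NOT false = true
[2.2] NOT true = false
[2] true AND false = false
[3.1] NOT false = true
[3] true AND false = false
[4.3] NOT true = false
[4] false AND true AND false = false
[5.1] NOT false = true
[5.2] NOT true = false
[5] true AND false = false
[6] false AND true = false
[7.3] NOT false = true
[7] false AND true AND true = false
[8] false AND true = false
[root] false OR false OR false OR false OR false OR false OR false OR false = false
Overall: false → eliminated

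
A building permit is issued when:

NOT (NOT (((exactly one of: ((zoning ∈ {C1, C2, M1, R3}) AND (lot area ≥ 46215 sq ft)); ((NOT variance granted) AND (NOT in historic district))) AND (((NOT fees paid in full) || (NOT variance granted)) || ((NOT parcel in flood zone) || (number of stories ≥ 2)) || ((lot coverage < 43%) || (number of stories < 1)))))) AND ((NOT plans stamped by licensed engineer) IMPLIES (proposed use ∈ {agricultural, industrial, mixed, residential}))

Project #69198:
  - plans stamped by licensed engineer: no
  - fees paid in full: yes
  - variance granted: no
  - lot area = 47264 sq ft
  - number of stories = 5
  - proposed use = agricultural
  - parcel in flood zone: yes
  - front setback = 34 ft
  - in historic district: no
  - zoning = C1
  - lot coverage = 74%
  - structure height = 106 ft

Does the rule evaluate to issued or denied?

Atomic conditions:
  zoning ∈ {C1, C2, M1, R3}: C1 is in the set → true
  lot area ≥ 46215 sq ft: 47264 ≥ 46215 is true
  NOT variance granted: no → true
  NOT in historic district: no → true
  NOT fees paid in full: yes → false
  NOT parcel in flood zone: yes → false
  number of stories ≥ 2: 5 ≥ 2 is true
  lot coverage < 43%: 74 < 43 is false
  number of stories < 1: 5 < 1 is false
  NOT plans stamped by licensed engineer: no → true
  proposed use ∈ {agricultural, industrial, mixed, residential}: agricultural is in the set → true
Combine:
[1.1.1.1.1] true AND true = true
[1.1.1.1.2] true AND true = true
[1.1.1.1] exactly-one(true, true) = false
[1.1.1.2.1] false OR true = true
[1.1.1.2.2] false OR true = true
[1.1.1.2.3] false OR false = false
[1.1.1.2] true OR true OR false = true
[1.1.1] false AND true = false
[1.1] NOT false = true
[1] NOT true = false
[2] true → true = true
[root] false AND true = false
Overall: false → denied

Denied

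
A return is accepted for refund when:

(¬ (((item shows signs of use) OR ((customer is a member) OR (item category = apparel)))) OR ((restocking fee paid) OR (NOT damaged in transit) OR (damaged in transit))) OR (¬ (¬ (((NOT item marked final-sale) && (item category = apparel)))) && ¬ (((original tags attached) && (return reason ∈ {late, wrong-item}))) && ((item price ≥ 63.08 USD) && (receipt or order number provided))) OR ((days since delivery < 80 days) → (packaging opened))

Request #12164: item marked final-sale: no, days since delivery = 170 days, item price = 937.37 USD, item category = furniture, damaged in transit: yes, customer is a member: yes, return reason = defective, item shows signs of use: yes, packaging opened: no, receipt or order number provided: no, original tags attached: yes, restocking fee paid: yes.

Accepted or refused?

Accepted

Atomic conditions:
  item shows signs of use: yes → true
  customer is a member: yes → true
  item category = apparel: furniture == apparel is false
  restocking fee paid: yes → true
  NOT damaged in transit: yes → false
  damaged in transit: yes → true
  NOT item marked final-sale: no → true
  original tags attached: yes → true
  return reason ∈ {late, wrong-item}: defective is not in the set → false
  item price ≥ 63.08 USD: 937.37 ≥ 63.08 is true
  receipt or order number provided: no → false
  days since delivery < 80 days: 170 < 80 is false
  packaging opened: no → false
Combine:
[1.1.1.2] true OR false = true
[1.1.1] true OR true = true
[1.1] NOT true = false
[1.2] true OR false OR true = true
[1] false OR true = true
[2.1.1.1] true AND false = false
[2.1.1] NOT false = true
[2.1] NOT true = false
[2.2.1] true AND false = false
[2.2] NOT false = true
[2.3] true AND false = false
[2] false AND true AND false = false
[3] false → false (antecedent false ⇒ implication holds) = true
[root] true OR false OR true = true
Overall: true → accepted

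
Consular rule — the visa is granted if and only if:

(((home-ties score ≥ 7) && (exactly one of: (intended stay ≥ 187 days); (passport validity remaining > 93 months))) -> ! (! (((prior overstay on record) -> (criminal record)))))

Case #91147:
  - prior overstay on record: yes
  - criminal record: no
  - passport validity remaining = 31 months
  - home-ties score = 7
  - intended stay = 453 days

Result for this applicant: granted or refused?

Atomic conditions:
  home-ties score ≥ 7: 7 ≥ 7 is true
  intended stay ≥ 187 days: 453 ≥ 187 is true
  passport validity remaining > 93 months: 31 > 93 is false
  prior overstay on record: yes → true
  criminal record: no → false
Combine:
[1.2] exactly-one(true, false) = true
[1] true AND true = true
[2.1.1] true → false = false
[2.1] NOT false = true
[2] NOT true = false
[root] true → false = false
Overall: false → refused

Refused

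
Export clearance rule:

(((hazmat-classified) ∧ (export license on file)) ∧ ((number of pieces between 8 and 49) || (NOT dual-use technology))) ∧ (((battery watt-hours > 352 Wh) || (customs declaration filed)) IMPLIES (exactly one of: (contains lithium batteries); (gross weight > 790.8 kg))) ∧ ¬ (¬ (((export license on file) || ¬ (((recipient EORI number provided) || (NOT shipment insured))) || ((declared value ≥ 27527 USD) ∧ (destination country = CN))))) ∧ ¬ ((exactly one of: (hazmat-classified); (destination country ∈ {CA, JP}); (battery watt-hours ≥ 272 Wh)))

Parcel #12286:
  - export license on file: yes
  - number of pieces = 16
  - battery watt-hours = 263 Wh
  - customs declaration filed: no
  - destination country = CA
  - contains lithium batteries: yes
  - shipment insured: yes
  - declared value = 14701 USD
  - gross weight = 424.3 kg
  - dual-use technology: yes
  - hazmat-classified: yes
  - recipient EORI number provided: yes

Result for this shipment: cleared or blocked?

Cleared

Atomic conditions:
  hazmat-classified: yes → true
  export license on file: yes → true
  number of pieces between 8 and 49: 16 in [8, 49] is true
  NOT dual-use technology: yes → false
  battery watt-hours > 352 Wh: 263 > 352 is false
  customs declaration filed: no → false
  contains lithium batteries: yes → true
  gross weight > 790.8 kg: 424.3 > 790.8 is false
  recipient EORI number provided: yes → true
  NOT shipment insured: yes → false
  declared value ≥ 27527 USD: 14701 ≥ 27527 is false
  destination country = CN: CA == CN is false
  destination country ∈ {CA, JP}: CA is in the set → true
  battery watt-hours ≥ 272 Wh: 263 ≥ 272 is false
Combine:
[1.1] true AND true = true
[1.2] true OR false = true
[1] true AND true = true
[2.1] false OR false = false
[2.2] exactly-one(true, false) = true
[2] false → true (antecedent false ⇒ implication holds) = true
[3.1.1.2.1] true OR false = true
[3.1.1.2] NOT true = false
[3.1.1.3] false AND false = false
[3.1.1] true OR false OR false = true
[3.1] NOT true = false
[3] NOT false = true
[4.1] exactly-one(true, true, false) = false
[4] NOT false = true
[root] true AND true AND true AND true = true
Overall: true → cleared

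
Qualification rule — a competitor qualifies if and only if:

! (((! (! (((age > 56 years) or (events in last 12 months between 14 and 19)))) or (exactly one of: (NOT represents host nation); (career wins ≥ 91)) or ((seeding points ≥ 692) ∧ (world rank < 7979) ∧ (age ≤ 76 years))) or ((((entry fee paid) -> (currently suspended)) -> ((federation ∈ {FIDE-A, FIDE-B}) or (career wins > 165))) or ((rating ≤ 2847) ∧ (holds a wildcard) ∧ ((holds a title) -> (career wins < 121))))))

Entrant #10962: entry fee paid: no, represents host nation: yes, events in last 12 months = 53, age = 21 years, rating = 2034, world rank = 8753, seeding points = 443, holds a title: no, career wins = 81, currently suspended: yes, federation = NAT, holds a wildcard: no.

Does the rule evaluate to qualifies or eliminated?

Atomic conditions:
  age > 56 years: 21 > 56 is false
  events in last 12 months between 14 and 19: 53 in [14, 19] is false
  NOT represents host nation: yes → false
  career wins ≥ 91: 81 ≥ 91 is false
  seeding points ≥ 692: 443 ≥ 692 is false
  world rank < 7979: 8753 < 7979 is false
  age ≤ 76 years: 21 ≤ 76 is true
  entry fee paid: no → false
  currently suspended: yes → true
  federation ∈ {FIDE-A, FIDE-B}: NAT is not in the set → false
  career wins > 165: 81 > 165 is false
  rating ≤ 2847: 2034 ≤ 2847 is true
  holds a wildcard: no → false
  holds a title: no → false
  career wins < 121: 81 < 121 is true
Combine:
[1.1.1.1.1] false OR false = false
[1.1.1.1] NOT false = true
[1.1.1] NOT true = false
[1.1.2] exactly-one(false, false) = false
[1.1.3] false AND false AND true = false
[1.1] false OR false OR false = false
[1.2.1.1] false → true (antecedent false ⇒ implication holds) = true
[1.2.1.2] false OR false = false
[1.2.1] true → false = false
[1.2.2.3] false → true (antecedent false ⇒ implication holds) = true
[1.2.2] true AND false AND true = false
[1.2] false OR false = false
[1] false OR false = false
[root] NOT false = true
Overall: true → qualifies

Qualifies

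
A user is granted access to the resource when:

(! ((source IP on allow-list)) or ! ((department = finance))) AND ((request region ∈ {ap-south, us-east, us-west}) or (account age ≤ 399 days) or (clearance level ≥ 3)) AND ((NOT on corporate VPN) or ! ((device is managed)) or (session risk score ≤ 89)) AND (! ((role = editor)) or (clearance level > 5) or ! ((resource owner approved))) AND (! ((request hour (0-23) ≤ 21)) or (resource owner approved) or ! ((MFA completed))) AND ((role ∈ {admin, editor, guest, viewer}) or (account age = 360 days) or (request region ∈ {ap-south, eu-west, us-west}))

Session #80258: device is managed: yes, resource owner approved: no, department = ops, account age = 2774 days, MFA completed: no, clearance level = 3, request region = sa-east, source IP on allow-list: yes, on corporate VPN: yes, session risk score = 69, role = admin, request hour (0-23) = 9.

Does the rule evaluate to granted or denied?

Granted

Atomic conditions:
  source IP on allow-list: yes → true
  department = finance: ops == finance is false
  request region ∈ {ap-south, us-east, us-west}: sa-east is not in the set → false
  account age ≤ 399 days: 2774 ≤ 399 is false
  clearance level ≥ 3: 3 ≥ 3 is true
  NOT on corporate VPN: yes → false
  device is managed: yes → true
  session risk score ≤ 89: 69 ≤ 89 is true
  role = editor: admin == editor is false
  clearance level > 5: 3 > 5 is false
  resource owner approved: no → false
  request hour (0-23) ≤ 21: 9 ≤ 21 is true
  MFA completed: no → false
  role ∈ {admin, editor, guest, viewer}: admin is in the set → true
  account age = 360 days: 2774 == 360 is false
  request region ∈ {ap-south, eu-west, us-west}: sa-east is not in the set → false
Combine:
[1.1] NOT true = false
[1.2] NOT false = true
[1] false OR true = true
[2] false OR false OR true = true
[3.2] NOT true = false
[3] false OR false OR true = true
[4.1] NOT false = true
[4.3] NOT false = true
[4] true OR false OR true = true
[5.1] NOT true = false
[5.3] NOT false = true
[5] false OR false OR true = true
[6] true OR false OR false = true
[root] true AND true AND true AND true AND true AND true = true
Overall: true → granted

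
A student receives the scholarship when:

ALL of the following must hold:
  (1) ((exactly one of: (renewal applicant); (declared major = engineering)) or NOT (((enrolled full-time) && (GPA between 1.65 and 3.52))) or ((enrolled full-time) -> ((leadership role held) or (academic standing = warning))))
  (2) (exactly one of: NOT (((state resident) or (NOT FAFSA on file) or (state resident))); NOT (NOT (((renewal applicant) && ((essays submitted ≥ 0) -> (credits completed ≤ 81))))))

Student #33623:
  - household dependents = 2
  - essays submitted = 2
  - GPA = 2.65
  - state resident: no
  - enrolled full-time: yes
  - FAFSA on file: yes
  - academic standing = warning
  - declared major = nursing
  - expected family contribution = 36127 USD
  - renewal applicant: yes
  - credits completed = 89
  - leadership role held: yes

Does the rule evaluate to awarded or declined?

Awarded

Atomic conditions:
  renewal applicant: yes → true
  declared major = engineering: nursing == engineering is false
  enrolled full-time: yes → true
  GPA between 1.65 and 3.52: 2.65 in [1.65, 3.52] is true
  leadership role held: yes → true
  academic standing = warning: warning == warning is true
  state resident: no → false
  NOT FAFSA on file: yes → false
  essays submitted ≥ 0: 2 ≥ 0 is true
  credits completed ≤ 81: 89 ≤ 81 is false
Combine:
[1.1] exactly-one(true, false) = true
[1.2.1] true AND true = true
[1.2] NOT true = false
[1.3.2] true OR true = true
[1.3] true → true = true
[1] true OR false OR true = true
[2.1.1] false OR false OR false = false
[2.1] NOT false = true
[2.2.1.1.2] true → false = false
[2.2.1.1] true AND false = false
[2.2.1] NOT false = true
[2.2] NOT true = false
[2] exactly-one(true, false) = true
[root] true AND true = true
Overall: true → awarded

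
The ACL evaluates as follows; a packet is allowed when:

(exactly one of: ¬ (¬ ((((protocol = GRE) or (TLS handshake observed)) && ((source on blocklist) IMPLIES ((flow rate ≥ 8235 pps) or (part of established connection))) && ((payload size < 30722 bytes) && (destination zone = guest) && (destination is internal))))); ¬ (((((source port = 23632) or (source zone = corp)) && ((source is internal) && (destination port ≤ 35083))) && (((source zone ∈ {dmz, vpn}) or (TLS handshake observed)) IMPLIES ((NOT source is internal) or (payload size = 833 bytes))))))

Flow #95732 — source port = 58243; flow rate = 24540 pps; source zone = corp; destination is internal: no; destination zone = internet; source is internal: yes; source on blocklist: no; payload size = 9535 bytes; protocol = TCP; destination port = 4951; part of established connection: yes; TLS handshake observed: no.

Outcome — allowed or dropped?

Dropped

Atomic conditions:
  protocol = GRE: TCP == GRE is false
  TLS handshake observed: no → false
  source on blocklist: no → false
  flow rate ≥ 8235 pps: 24540 ≥ 8235 is true
  part of established connection: yes → true
  payload size < 30722 bytes: 9535 < 30722 is true
  destination zone = guest: internet == guest is false
  destination is internal: no → false
  source port = 23632: 58243 == 23632 is false
  source zone = corp: corp == corp is true
  source is internal: yes → true
  destination port ≤ 35083: 4951 ≤ 35083 is true
  source zone ∈ {dmz, vpn}: corp is not in the set → false
  NOT source is internal: yes → false
  payload size = 833 bytes: 9535 == 833 is false
Combine:
[1.1.1.1] false OR false = false
[1.1.1.2.2] true OR true = true
[1.1.1.2] false → true (antecedent false ⇒ implication holds) = true
[1.1.1.3] true AND false AND false = false
[1.1.1] false AND true AND false = false
[1.1] NOT false = true
[1] NOT true = false
[2.1.1.1] false OR true = true
[2.1.1.2] true AND true = true
[2.1.1] true AND true = true
[2.1.2.1] false OR false = false
[2.1.2.2] false OR false = false
[2.1.2] false → false (antecedent false ⇒ implication holds) = true
[2.1] true AND true = true
[2] NOT true = false
[root] exactly-one(false, false) = false
Overall: false → dropped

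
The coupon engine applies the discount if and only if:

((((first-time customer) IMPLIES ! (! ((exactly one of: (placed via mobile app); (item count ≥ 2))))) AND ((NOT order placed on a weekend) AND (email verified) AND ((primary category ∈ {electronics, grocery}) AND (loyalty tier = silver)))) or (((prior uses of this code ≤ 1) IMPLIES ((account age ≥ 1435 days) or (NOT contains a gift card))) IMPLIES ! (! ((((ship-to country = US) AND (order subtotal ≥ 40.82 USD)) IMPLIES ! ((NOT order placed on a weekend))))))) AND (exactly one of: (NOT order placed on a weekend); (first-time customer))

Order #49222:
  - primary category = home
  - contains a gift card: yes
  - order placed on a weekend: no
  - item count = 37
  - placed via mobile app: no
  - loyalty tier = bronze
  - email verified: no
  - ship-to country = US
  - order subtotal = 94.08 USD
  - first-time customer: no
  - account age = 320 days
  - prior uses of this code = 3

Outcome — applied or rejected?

Atomic conditions:
  first-time customer: no → false
  placed via mobile app: no → false
  item count ≥ 2: 37 ≥ 2 is true
  NOT order placed on a weekend: no → true
  email verified: no → false
  primary category ∈ {electronics, grocery}: home is not in the set → false
  loyalty tier = silver: bronze == silver is false
  prior uses of this code ≤ 1: 3 ≤ 1 is false
  account age ≥ 1435 days: 320 ≥ 1435 is false
  NOT contains a gift card: yes → false
  ship-to country = US: US == US is true
  order subtotal ≥ 40.82 USD: 94.08 ≥ 40.82 is true
Combine:
[1.1.1.2.1.1] exactly-one(false, true) = true
[1.1.1.2.1] NOT true = false
[1.1.1.2] NOT false = true
[1.1.1] false → true (antecedent false ⇒ implication holds) = true
[1.1.2.3] false AND false = false
[1.1.2] true AND false AND false = false
[1.1] true AND false = false
[1.2.1.2] false OR false = false
[1.2.1] false → false (antecedent false ⇒ implication holds) = true
[1.2.2.1.1.1] true AND true = true
[1.2.2.1.1.2] NOT true = false
[1.2.2.1.1] true → false = false
[1.2.2.1] NOT false = true
[1.2.2] NOT true = false
[1.2] true → false = false
[1] false OR false = false
[2] exactly-one(true, false) = true
[root] false AND true = false
Overall: false → rejected

Rejected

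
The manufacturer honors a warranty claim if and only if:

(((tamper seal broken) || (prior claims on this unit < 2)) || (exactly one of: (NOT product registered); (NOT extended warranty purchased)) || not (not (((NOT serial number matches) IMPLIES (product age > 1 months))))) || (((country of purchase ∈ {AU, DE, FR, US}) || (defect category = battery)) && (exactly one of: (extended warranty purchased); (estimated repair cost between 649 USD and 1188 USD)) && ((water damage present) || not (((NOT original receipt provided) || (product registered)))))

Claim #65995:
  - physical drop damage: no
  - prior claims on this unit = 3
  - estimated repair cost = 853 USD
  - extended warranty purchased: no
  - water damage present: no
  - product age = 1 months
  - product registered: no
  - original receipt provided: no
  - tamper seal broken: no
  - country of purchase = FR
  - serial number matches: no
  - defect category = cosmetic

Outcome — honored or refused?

Refused

Atomic conditions:
  tamper seal broken: no → false
  prior claims on this unit < 2: 3 < 2 is false
  NOT product registered: no → true
  NOT extended warranty purchased: no → true
  NOT serial number matches: no → true
  product age > 1 months: 1 > 1 is false
  country of purchase ∈ {AU, DE, FR, US}: FR is in the set → true
  defect category = battery: cosmetic == battery is false
  extended warranty purchased: no → false
  estimated repair cost between 649 USD and 1188 USD: 853 in [649, 1188] is true
  water damage present: no → false
  NOT original receipt provided: no → true
  product registered: no → false
Combine:
[1.1] false OR false = false
[1.2] exactly-one(true, true) = false
[1.3.1.1] true → false = false
[1.3.1] NOT false = true
[1.3] NOT true = false
[1] false OR false OR false = false
[2.1] true OR false = true
[2.2] exactly-one(false, true) = true
[2.3.2.1] true OR false = true
[2.3.2] NOT true = false
[2.3] false OR false = false
[2] true AND true AND false = false
[root] false OR false = false
Overall: false → refused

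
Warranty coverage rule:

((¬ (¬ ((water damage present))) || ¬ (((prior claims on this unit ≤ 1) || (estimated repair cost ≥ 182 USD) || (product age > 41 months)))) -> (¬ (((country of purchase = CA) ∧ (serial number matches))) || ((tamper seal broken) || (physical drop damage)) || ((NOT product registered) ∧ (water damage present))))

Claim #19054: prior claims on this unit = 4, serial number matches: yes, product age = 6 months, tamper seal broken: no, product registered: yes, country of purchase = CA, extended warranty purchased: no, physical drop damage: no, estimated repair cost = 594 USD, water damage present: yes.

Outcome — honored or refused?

Atomic conditions:
  water damage present: yes → true
  prior claims on this unit ≤ 1: 4 ≤ 1 is false
  estimated repair cost ≥ 182 USD: 594 ≥ 182 is true
  product age > 41 months: 6 > 41 is false
  country of purchase = CA: CA == CA is true
  serial number matches: yes → true
  tamper seal broken: no → false
  physical drop damage: no → false
  NOT product registered: yes → false
Combine:
[1.1.1] NOT true = false
[1.1] NOT false = true
[1.2.1] false OR true OR false = true
[1.2] NOT true = false
[1] true OR false = true
[2.1.1] true AND true = true
[2.1] NOT true = false
[2.2] false OR false = false
[2.3] false AND true = false
[2] false OR false OR false = false
[root] true → false = false
Overall: false → refused

Refused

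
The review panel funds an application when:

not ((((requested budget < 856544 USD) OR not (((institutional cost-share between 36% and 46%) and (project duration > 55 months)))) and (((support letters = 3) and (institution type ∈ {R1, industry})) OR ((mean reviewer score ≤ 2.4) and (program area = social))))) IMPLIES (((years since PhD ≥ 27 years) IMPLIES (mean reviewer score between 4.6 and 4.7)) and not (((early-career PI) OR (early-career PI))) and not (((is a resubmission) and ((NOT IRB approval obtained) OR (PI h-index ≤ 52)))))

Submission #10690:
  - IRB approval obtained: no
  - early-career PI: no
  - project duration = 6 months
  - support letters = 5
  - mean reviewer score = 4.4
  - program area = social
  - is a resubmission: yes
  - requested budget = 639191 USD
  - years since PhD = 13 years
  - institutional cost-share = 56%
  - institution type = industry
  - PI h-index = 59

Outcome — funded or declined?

Declined

Atomic conditions:
  requested budget < 856544 USD: 639191 < 856544 is true
  institutional cost-share between 36% and 46%: 56 in [36, 46] is false
  project duration > 55 months: 6 > 55 is false
  support letters = 3: 5 == 3 is false
  institution type ∈ {R1, industry}: industry is in the set → true
  mean reviewer score ≤ 2.4: 4.4 ≤ 2.4 is false
  program area = social: social == social is true
  years since PhD ≥ 27 years: 13 ≥ 27 is false
  mean reviewer score between 4.6 and 4.7: 4.4 in [4.6, 4.7] is false
  early-career PI: no → false
  is a resubmission: yes → true
  NOT IRB approval obtained: no → true
  PI h-index ≤ 52: 59 ≤ 52 is false
Combine:
[1.1.1.2.1] false AND false = false
[1.1.1.2] NOT false = true
[1.1.1] true OR true = true
[1.1.2.1] false AND true = false
[1.1.2.2] false AND true = false
[1.1.2] false OR false = false
[1.1] true AND false = false
[1] NOT false = true
[2.1] false → false (antecedent false ⇒ implication holds) = true
[2.2.1] false OR false = false
[2.2] NOT false = true
[2.3.1.2] true OR false = true
[2.3.1] true AND true = true
[2.3] NOT true = false
[2] true AND true AND false = false
[root] true → false = false
Overall: false → declined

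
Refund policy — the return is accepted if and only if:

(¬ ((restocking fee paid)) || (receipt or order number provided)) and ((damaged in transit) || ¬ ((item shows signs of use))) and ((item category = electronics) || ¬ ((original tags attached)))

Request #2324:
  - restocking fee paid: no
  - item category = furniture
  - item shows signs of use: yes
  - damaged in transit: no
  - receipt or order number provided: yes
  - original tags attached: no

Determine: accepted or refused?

Atomic conditions:
  restocking fee paid: no → false
  receipt or order number provided: yes → true
  damaged in transit: no → false
  item shows signs of use: yes → true
  item category = electronics: furniture == electronics is false
  original tags attached: no → false
Combine:
[1.1] NOT false = true
[1] true OR true = true
[2.2] NOT true = false
[2] false OR false = false
[3.2] NOT false = true
[3] false OR true = true
[root] true AND false AND true = false
Overall: false → refused

Refused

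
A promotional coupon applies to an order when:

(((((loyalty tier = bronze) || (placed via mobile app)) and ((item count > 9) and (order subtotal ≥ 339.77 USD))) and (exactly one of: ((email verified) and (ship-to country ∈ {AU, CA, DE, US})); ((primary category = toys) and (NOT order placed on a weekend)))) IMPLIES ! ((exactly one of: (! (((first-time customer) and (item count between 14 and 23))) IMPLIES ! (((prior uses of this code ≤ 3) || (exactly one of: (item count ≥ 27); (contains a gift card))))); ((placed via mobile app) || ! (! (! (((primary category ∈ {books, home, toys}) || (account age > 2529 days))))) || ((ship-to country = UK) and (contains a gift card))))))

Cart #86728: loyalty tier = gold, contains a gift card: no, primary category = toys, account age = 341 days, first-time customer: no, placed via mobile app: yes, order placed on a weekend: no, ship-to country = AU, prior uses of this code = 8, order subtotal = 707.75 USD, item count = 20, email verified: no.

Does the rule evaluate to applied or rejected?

Atomic conditions:
  loyalty tier = bronze: gold == bronze is false
  placed via mobile app: yes → true
  item count > 9: 20 > 9 is true
  order subtotal ≥ 339.77 USD: 707.75 ≥ 339.77 is true
  email verified: no → false
  ship-to country ∈ {AU, CA, DE, US}: AU is in the set → true
  primary category = toys: toys == toys is true
  NOT order placed on a weekend: no → true
  first-time customer: no → false
  item count between 14 and 23: 20 in [14, 23] is true
  prior uses of this code ≤ 3: 8 ≤ 3 is false
  item count ≥ 27: 20 ≥ 27 is false
  contains a gift card: no → false
  primary category ∈ {books, home, toys}: toys is in the set → true
  account age > 2529 days: 341 > 2529 is false
  ship-to country = UK: AU == UK is false
Combine:
[1.1.1] false OR true = true
[1.1.2] true AND true = true
[1.1] true AND true = true
[1.2.1] false AND true = false
[1.2.2] true AND true = true
[1.2] exactly-one(false, true) = true
[1] true AND true = true
[2.1.1.1.1] false AND true = false
[2.1.1.1] NOT false = true
[2.1.1.2.1.2] exactly-one(false, false) = false
[2.1.1.2.1] false OR false = false
[2.1.1.2] NOT false = true
[2.1.1] true → true = true
[2.1.2.2.1.1.1] true OR false = true
[2.1.2.2.1.1] NOT true = false
[2.1.2.2.1] NOT false = true
[2.1.2.2] NOT true = false
[2.1.2.3] false AND false = false
[2.1.2] true OR false OR false = true
[2.1] exactly-one(true, true) = false
[2] NOT false = true
[root] true → true = true
Overall: true → applied

Applied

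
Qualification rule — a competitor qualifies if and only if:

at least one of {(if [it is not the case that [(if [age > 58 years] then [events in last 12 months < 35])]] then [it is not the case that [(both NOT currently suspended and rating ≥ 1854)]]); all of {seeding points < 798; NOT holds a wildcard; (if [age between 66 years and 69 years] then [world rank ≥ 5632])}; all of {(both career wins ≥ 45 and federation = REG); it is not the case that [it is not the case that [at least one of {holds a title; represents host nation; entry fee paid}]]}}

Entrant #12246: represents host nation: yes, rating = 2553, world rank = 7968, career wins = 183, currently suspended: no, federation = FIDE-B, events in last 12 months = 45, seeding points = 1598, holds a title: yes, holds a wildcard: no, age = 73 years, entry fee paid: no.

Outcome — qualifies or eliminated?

Atomic conditions:
  age > 58 years: 73 > 58 is true
  events in last 12 months < 35: 45 < 35 is false
  NOT currently suspended: no → true
  rating ≥ 1854: 2553 ≥ 1854 is true
  seeding points < 798: 1598 < 798 is false
  NOT holds a wildcard: no → true
  age between 66 years and 69 years: 73 in [66, 69] is false
  world rank ≥ 5632: 7968 ≥ 5632 is true
  career wins ≥ 45: 183 ≥ 45 is true
  federation = REG: FIDE-B == REG is false
  holds a title: yes → true
  represents host nation: yes → true
  entry fee paid: no → false
Combine:
[1.1.1] true → false = false
[1.1] NOT false = true
[1.2.1] true AND true = true
[1.2] NOT true = false
[1] true → false = false
[2.3] false → true (antecedent false ⇒ implication holds) = true
[2] false AND true AND true = false
[3.1] true AND false = false
[3.2.1.1] true OR true OR false = true
[3.2.1] NOT true = false
[3.2] NOT false = true
[3] false AND true = false
[root] false OR false OR false = false
Overall: false → eliminated

Eliminated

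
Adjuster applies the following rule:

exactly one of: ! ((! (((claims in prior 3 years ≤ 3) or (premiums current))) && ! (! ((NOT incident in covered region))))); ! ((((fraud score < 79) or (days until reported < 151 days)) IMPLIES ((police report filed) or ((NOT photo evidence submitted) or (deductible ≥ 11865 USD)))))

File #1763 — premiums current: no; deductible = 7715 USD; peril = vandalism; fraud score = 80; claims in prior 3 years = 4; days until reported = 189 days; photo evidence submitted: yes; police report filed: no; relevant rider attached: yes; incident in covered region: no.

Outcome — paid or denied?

Denied

Atomic conditions:
  claims in prior 3 years ≤ 3: 4 ≤ 3 is false
  premiums current: no → false
  NOT incident in covered region: no → true
  fraud score < 79: 80 < 79 is false
  days until reported < 151 days: 189 < 151 is false
  police report filed: no → false
  NOT photo evidence submitted: yes → false
  deductible ≥ 11865 USD: 7715 ≥ 11865 is false
Combine:
[1.1.1.1] false OR false = false
[1.1.1] NOT false = true
[1.1.2.1] NOT true = false
[1.1.2] NOT false = true
[1.1] true AND true = true
[1] NOT true = false
[2.1.1] false OR false = false
[2.1.2.2] false OR false = false
[2.1.2] false OR false = false
[2.1] false → false (antecedent false ⇒ implication holds) = true
[2] NOT true = false
[root] exactly-one(false, false) = false
Overall: false → denied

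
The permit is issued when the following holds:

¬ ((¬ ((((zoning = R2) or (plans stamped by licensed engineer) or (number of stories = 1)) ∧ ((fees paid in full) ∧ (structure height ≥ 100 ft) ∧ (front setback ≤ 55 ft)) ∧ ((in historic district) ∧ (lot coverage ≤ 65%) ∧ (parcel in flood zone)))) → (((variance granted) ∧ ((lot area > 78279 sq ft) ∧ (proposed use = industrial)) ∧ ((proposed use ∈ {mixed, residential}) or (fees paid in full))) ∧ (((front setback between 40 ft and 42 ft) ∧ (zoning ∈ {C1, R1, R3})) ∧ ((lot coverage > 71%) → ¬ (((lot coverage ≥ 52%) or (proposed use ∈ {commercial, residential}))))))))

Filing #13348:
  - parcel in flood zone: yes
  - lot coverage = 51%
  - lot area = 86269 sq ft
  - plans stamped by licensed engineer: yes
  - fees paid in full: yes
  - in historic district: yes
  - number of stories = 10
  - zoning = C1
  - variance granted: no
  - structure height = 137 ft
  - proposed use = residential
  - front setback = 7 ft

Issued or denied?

Atomic conditions:
  zoning = R2: C1 == R2 is false
  plans stamped by licensed engineer: yes → true
  number of stories = 1: 10 == 1 is false
  fees paid in full: yes → true
  structure height ≥ 100 ft: 137 ≥ 100 is true
  front setback ≤ 55 ft: 7 ≤ 55 is true
  in historic district: yes → true
  lot coverage ≤ 65%: 51 ≤ 65 is true
  parcel in flood zone: yes → true
  variance granted: no → false
  lot area > 78279 sq ft: 86269 > 78279 is true
  proposed use = industrial: residential == industrial is false
  proposed use ∈ {mixed, residential}: residential is in the set → true
  front setback between 40 ft and 42 ft: 7 in [40, 42] is false
  zoning ∈ {C1, R1, R3}: C1 is in the set → true
  lot coverage > 71%: 51 > 71 is false
  lot coverage ≥ 52%: 51 ≥ 52 is false
  proposed use ∈ {commercial, residential}: residential is in the set → true
Combine:
[1.1.1.1] false OR true OR false = true
[1.1.1.2] true AND true AND true = true
[1.1.1.3] true AND true AND true = true
[1.1.1] true AND true AND true = true
[1.1] NOT true = false
[1.2.1.2] true AND false = false
[1.2.1.3] true OR true = true
[1.2.1] false AND false AND true = false
[1.2.2.1] false AND true = false
[1.2.2.2.2.1] false OR true = true
[1.2.2.2.2] NOT true = false
[1.2.2.2] false → false (antecedent false ⇒ implication holds) = true
[1.2.2] false AND true = false
[1.2] false AND false = false
[1] false → false (antecedent false ⇒ implication holds) = true
[root] NOT true = false
Overall: false → denied

Denied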